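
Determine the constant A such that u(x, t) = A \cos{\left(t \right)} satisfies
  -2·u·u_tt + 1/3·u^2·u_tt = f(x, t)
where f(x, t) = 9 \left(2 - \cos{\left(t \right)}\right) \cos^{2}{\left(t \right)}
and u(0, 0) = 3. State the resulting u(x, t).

Substitute the ansatz u = A \cos{\left(t \right)} into the left-hand side.
Derivatives of the ansatz:
  u_tt = - A \cos{\left(t \right)}
Term by term:
  -2·u·u_tt = 2 A^{2} \cos^{2}{\left(t \right)}
  1/3·u^2·u_tt = - \frac{A^{3} \cos^{3}{\left(t \right)}}{3}
So the left-hand side equals
  - \frac{A^{3} \cos^{3}{\left(t \right)}}{3} + 2 A^{2} \cos^{2}{\left(t \right)}
This must equal f(x, t) identically; expanded, f = - 9 \cos^{3}{\left(t \right)} + 18 \cos^{2}{\left(t \right)}.
Matching coefficients of the independent functions:
  [\cos^{2}{\left(t \right)}]:  2 A^{2} = 18
  [\cos^{3}{\left(t \right)}]:  - \frac{A^{3}}{3} = -9
Solving: A = 3.
Check against the point condition:
  u(0, 0) = 3  ⟹  A = 3  ✓
Hence u(x, t) = 3 \cos{\left(t \right)}.

Answer: u(x, t) = 3 \cos{\left(t \right)}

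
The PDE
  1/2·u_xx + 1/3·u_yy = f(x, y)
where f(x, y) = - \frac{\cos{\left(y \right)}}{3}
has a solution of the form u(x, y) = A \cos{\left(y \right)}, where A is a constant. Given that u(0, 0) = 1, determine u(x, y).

Answer: u(x, y) = \cos{\left(y \right)}

Derivation:
Substitute the ansatz u = A \cos{\left(y \right)} into the left-hand side.
Derivatives of the ansatz:
  u_xx = 0
  u_yy = - A \cos{\left(y \right)}
Term by term:
  1/2·u_xx = 0
  1/3·u_yy = - \frac{A \cos{\left(y \right)}}{3}
So the left-hand side equals
  - \frac{A \cos{\left(y \right)}}{3}
This must equal f(x, y) = - \frac{\cos{\left(y \right)}}{3} identically.
Matching coefficients of the independent functions:
  [\cos{\left(y \right)}]:  - \frac{A}{3} = - \frac{1}{3}
Solving: A = 1.
Check against the point condition:
  u(0, 0) = 1  ⟹  A = 1  ✓
Hence u(x, y) = \cos{\left(y \right)}.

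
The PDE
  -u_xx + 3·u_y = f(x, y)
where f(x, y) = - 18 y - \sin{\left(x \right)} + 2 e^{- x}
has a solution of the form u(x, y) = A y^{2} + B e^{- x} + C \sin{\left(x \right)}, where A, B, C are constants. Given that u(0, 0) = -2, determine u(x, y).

Substitute the ansatz u = A y^{2} + B e^{- x} + C \sin{\left(x \right)} into the left-hand side.
Derivatives of the ansatz:
  u_xx = B e^{- x} - C \sin{\left(x \right)}
  u_y = 2 A y
Term by term:
  -u_xx = - B e^{- x} + C \sin{\left(x \right)}
  3·u_y = 6 A y
So the left-hand side equals
  6 A y - B e^{- x} + C \sin{\left(x \right)}
This must equal f(x, y) = - 18 y - \sin{\left(x \right)} + 2 e^{- x} identically.
Matching coefficients of the independent functions:
  [y]:  6 A = -18
  [e^{- x}]:  - B = 2
  [\sin{\left(x \right)}]:  C = -1
Solving: A = -3, B = -2, C = -1.
Check against the point condition:
  u(0, 0) = -2  ⟹  B = -2  ✓
Hence u(x, y) = - 3 y^{2} - \sin{\left(x \right)} - 2 e^{- x}.

Answer: u(x, y) = - 3 y^{2} - \sin{\left(x \right)} - 2 e^{- x}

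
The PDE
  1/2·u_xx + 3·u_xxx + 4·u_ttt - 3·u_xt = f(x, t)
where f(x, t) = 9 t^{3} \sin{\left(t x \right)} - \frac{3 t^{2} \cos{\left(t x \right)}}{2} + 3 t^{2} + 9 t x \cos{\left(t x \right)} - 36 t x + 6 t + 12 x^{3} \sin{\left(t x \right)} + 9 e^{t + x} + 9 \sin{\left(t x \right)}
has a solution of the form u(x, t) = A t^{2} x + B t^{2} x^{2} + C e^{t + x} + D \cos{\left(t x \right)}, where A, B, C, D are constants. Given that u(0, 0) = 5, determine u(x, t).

Answer: u(x, t) = 3 t^{2} x^{2} - t^{2} x + 2 e^{t + x} + 3 \cos{\left(t x \right)}

Derivation:
Substitute the ansatz u = A t^{2} x + B t^{2} x^{2} + C e^{t + x} + D \cos{\left(t x \right)} into the left-hand side.
Derivatives of the ansatz:
  u_xx = 2 B t^{2} + C e^{t} e^{x} - D t^{2} \cos{\left(t x \right)}
  u_xxx = C e^{t} e^{x} + D t^{3} \sin{\left(t x \right)}
  u_ttt = C e^{t} e^{x} + D x^{3} \sin{\left(t x \right)}
  u_xt = 2 A t + 4 B t x + C e^{t} e^{x} - D t x \cos{\left(t x \right)} - D \sin{\left(t x \right)}
Term by term:
  1/2·u_xx = B t^{2} + \frac{C e^{t} e^{x}}{2} - \frac{D t^{2} \cos{\left(t x \right)}}{2}
  3·u_xxx = 3 C e^{t} e^{x} + 3 D t^{3} \sin{\left(t x \right)}
  4·u_ttt = 4 C e^{t} e^{x} + 4 D x^{3} \sin{\left(t x \right)}
  -3·u_xt = - 6 A t - 12 B t x - 3 C e^{t} e^{x} + 3 D t x \cos{\left(t x \right)} + 3 D \sin{\left(t x \right)}
So the left-hand side equals
  - 6 A t + B t^{2} - 12 B t x + \frac{9 C e^{t} e^{x}}{2} + 3 D t^{3} \sin{\left(t x \right)} - \frac{D t^{2} \cos{\left(t x \right)}}{2} + 3 D t x \cos{\left(t x \right)} + 4 D x^{3} \sin{\left(t x \right)} + 3 D \sin{\left(t x \right)}
This must equal f(x, t) identically; expanded, f = 9 t^{3} \sin{\left(t x \right)} - \frac{3 t^{2} \cos{\left(t x \right)}}{2} + 3 t^{2} + 9 t x \cos{\left(t x \right)} - 36 t x + 6 t + 12 x^{3} \sin{\left(t x \right)} + 9 e^{t} e^{x} + 9 \sin{\left(t x \right)}.
Matching coefficients of the independent functions:
  [t]:  - 6 A = 6
  [t^{2}]:  B = 3
  [t x]:  - 12 B = -36
  [t^{2} \cos{\left(t x \right)}]:  - \frac{D}{2} = - \frac{3}{2}
  [t^{3} \sin{\left(t x \right)}, t x \cos{\left(t x \right)}, \sin{\left(t x \right)}]:  3 D = 9
  [x^{3} \sin{\left(t x \right)}]:  4 D = 12
  [e^{t} e^{x}]:  \frac{9 C}{2} = 9
Solving: A = -1, B = 3, C = 2, D = 3.
Check against the point condition:
  u(0, 0) = 5  ⟹  C + D = 5  ✓
Hence u(x, t) = 3 t^{2} x^{2} - t^{2} x + 2 e^{t + x} + 3 \cos{\left(t x \right)}.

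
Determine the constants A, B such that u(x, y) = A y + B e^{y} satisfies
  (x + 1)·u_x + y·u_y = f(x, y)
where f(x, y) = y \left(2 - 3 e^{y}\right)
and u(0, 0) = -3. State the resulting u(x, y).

Substitute the ansatz u = A y + B e^{y} into the left-hand side.
Derivatives of the ansatz:
  u_x = 0
  u_y = A + B e^{y}
Term by term:
  (x + 1)·u_x = 0
  y·u_y = A y + B y e^{y}
So the left-hand side equals
  A y + B y e^{y}
This must equal f(x, y) identically; expanded, f = - 3 y e^{y} + 2 y.
Matching coefficients of the independent functions:
  [y]:  A = 2
  [y e^{y}]:  B = -3
Solving: A = 2, B = -3.
Check against the point condition:
  u(0, 0) = -3  ⟹  B = -3  ✓
Hence u(x, y) = 2 y - 3 e^{y}.

Answer: u(x, y) = 2 y - 3 e^{y}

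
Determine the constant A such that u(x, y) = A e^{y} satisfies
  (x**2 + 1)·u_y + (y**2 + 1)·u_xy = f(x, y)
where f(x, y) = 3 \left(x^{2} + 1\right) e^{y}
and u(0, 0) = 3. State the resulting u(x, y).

Answer: u(x, y) = 3 e^{y}

Derivation:
Substitute the ansatz u = A e^{y} into the left-hand side.
Derivatives of the ansatz:
  u_y = A e^{y}
  u_xy = 0
Term by term:
  (x**2 + 1)·u_y = A x^{2} e^{y} + A e^{y}
  (y**2 + 1)·u_xy = 0
So the left-hand side equals
  A x^{2} e^{y} + A e^{y}
This must equal f(x, y) identically; expanded, f = 3 x^{2} e^{y} + 3 e^{y}.
Matching coefficients of the independent functions:
  [x^{2} e^{y}, e^{y}]:  A = 3
Solving: A = 3.
Check against the point condition:
  u(0, 0) = 3  ⟹  A = 3  ✓
Hence u(x, y) = 3 e^{y}.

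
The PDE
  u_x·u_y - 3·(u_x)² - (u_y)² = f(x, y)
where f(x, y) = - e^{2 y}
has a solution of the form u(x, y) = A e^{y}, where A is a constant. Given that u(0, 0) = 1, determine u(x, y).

Substitute the ansatz u = A e^{y} into the left-hand side.
Derivatives of the ansatz:
  u_x = 0
  u_y = A e^{y}
Term by term:
  u_x·u_y = 0
  -3·(u_x)² = 0
  -(u_y)² = - A^{2} e^{2 y}
So the left-hand side equals
  - A^{2} e^{2 y}
This must equal f(x, y) = - e^{2 y} identically.
Matching coefficients of the independent functions:
  [e^{2 y}]:  - A^{2} = -1
These equations allow (A) = (-1) or (1).
Impose the point condition(s):
  u(0, 0) = 1  ⟹  A = 1
Only A = 1 satisfies everything.
Hence u(x, y) = e^{y}.

Answer: u(x, y) = e^{y}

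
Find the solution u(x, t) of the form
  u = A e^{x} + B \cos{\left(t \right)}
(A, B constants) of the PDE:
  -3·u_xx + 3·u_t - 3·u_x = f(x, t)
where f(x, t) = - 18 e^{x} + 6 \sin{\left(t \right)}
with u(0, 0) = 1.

Substitute the ansatz u = A e^{x} + B \cos{\left(t \right)} into the left-hand side.
Derivatives of the ansatz:
  u_xx = A e^{x}
  u_t = - B \sin{\left(t \right)}
  u_x = A e^{x}
Term by term:
  -3·u_xx = - 3 A e^{x}
  3·u_t = - 3 B \sin{\left(t \right)}
  -3·u_x = - 3 A e^{x}
So the left-hand side equals
  - 6 A e^{x} - 3 B \sin{\left(t \right)}
This must equal f(x, t) = - 18 e^{x} + 6 \sin{\left(t \right)} identically.
Matching coefficients of the independent functions:
  [e^{x}]:  - 6 A = -18
  [\sin{\left(t \right)}]:  - 3 B = 6
Solving: A = 3, B = -2.
Check against the point condition:
  u(0, 0) = 1  ⟹  A + B = 1  ✓
Hence u(x, t) = 3 e^{x} - 2 \cos{\left(t \right)}.

Answer: u(x, t) = 3 e^{x} - 2 \cos{\left(t \right)}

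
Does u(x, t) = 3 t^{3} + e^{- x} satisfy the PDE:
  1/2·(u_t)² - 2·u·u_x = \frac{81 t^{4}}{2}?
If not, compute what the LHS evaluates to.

Answer: No, the LHS evaluates to \frac{81 t^{4}}{2} + 6 t^{3} e^{- x} + 2 e^{- 2 x}

Derivation:
Evaluate each term of the left-hand side for u = 3 t^{3} + e^{- x}.
Derivatives:
  u_t = 9 t^{2}
  u_x = - e^{- x}
Terms:
  1/2·(u_t)² = \frac{81 t^{4}}{2}
  -2·u·u_x = 2 \left(3 t^{3} e^{x} + 1\right) e^{- 2 x}
Sum: LHS = \frac{81 t^{4}}{2} + 6 t^{3} e^{- x} + 2 e^{- 2 x}
Given right-hand side: \frac{81 t^{4}}{2}. Difference LHS − RHS = 2 \left(3 t^{3} e^{x} + 1\right) e^{- 2 x} ≠ 0, so u is not a solution.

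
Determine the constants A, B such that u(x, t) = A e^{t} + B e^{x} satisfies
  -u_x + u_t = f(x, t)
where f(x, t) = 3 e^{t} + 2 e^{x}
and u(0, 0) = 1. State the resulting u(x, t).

Substitute the ansatz u = A e^{t} + B e^{x} into the left-hand side.
Derivatives of the ansatz:
  u_x = B e^{x}
  u_t = A e^{t}
Term by term:
  -u_x = - B e^{x}
  u_t = A e^{t}
So the left-hand side equals
  A e^{t} - B e^{x}
This must equal f(x, t) = 3 e^{t} + 2 e^{x} identically.
Matching coefficients of the independent functions:
  [e^{t}]:  A = 3
  [e^{x}]:  - B = 2
Solving: A = 3, B = -2.
Check against the point condition:
  u(0, 0) = 1  ⟹  A + B = 1  ✓
Hence u(x, t) = 3 e^{t} - 2 e^{x}.

Answer: u(x, t) = 3 e^{t} - 2 e^{x}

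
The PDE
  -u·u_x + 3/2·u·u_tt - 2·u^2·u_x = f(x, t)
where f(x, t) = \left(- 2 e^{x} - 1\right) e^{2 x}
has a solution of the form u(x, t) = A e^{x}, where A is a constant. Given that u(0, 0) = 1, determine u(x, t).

Substitute the ansatz u = A e^{x} into the left-hand side.
Derivatives of the ansatz:
  u_x = A e^{x}
  u_tt = 0
Term by term:
  -u·u_x = - A^{2} e^{2 x}
  3/2·u·u_tt = 0
  -2·u^2·u_x = - 2 A^{3} e^{3 x}
So the left-hand side equals
  - 2 A^{3} e^{3 x} - A^{2} e^{2 x}
This must equal f(x, t) identically; expanded, f = - 2 e^{3 x} - e^{2 x}.
Matching coefficients of the independent functions:
  [e^{2 x}]:  - A^{2} = -1
  [e^{3 x}]:  - 2 A^{3} = -2
Solving: A = 1.
Check against the point condition:
  u(0, 0) = 1  ⟹  A = 1  ✓
Hence u(x, t) = e^{x}.

Answer: u(x, t) = e^{x}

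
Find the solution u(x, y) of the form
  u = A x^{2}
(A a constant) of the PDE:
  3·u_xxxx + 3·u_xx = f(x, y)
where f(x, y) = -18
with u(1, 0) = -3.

Answer: u(x, y) = - 3 x^{2}

Derivation:
Substitute the ansatz u = A x^{2} into the left-hand side.
Derivatives of the ansatz:
  u_xxxx = 0
  u_xx = 2 A
Term by term:
  3·u_xxxx = 0
  3·u_xx = 6 A
So the left-hand side equals
  6 A
This must equal f(x, y) = -18 identically.
Matching coefficients of the independent functions:
  [constant term]:  6 A = -18
Solving: A = -3.
Check against the point condition:
  u(1, 0) = -3  ⟹  A = -3  ✓
Hence u(x, y) = - 3 x^{2}.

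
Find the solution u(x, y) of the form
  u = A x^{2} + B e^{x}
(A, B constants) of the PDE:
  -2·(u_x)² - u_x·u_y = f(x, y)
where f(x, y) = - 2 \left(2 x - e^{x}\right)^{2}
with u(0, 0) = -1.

Substitute the ansatz u = A x^{2} + B e^{x} into the left-hand side.
Derivatives of the ansatz:
  u_x = 2 A x + B e^{x}
  u_y = 0
Term by term:
  -2·(u_x)² = - 8 A^{2} x^{2} - 8 A B x e^{x} - 2 B^{2} e^{2 x}
  -u_x·u_y = 0
So the left-hand side equals
  - 8 A^{2} x^{2} - 8 A B x e^{x} - 2 B^{2} e^{2 x}
This must equal f(x, y) identically; expanded, f = - 8 x^{2} + 8 x e^{x} - 2 e^{2 x}.
Matching coefficients of the independent functions:
  [x^{2}]:  - 8 A^{2} = -8
  [x e^{x}]:  - 8 A B = 8
  [e^{2 x}]:  - 2 B^{2} = -2
These equations allow (A, B) = (-1, 1) or (1, -1).
Impose the point condition(s):
  u(0, 0) = -1  ⟹  B = -1
Only A = 1, B = -1 satisfies everything.
Hence u(x, y) = x^{2} - e^{x}.

Answer: u(x, y) = x^{2} - e^{x}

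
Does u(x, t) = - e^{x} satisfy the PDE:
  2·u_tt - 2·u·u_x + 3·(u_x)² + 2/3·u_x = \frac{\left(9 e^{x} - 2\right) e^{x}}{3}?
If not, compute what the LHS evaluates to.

Evaluate each term of the left-hand side for u = - e^{x}.
Derivatives:
  u_tt = 0
  u_x = - e^{x}
Terms:
  2·u_tt = 0
  -2·u·u_x = - 2 e^{2 x}
  3·(u_x)² = 3 e^{2 x}
  2/3·u_x = - \frac{2 e^{x}}{3}
Sum: LHS = \left(e^{x} - \frac{2}{3}\right) e^{x}
Given right-hand side: \frac{\left(9 e^{x} - 2\right) e^{x}}{3}. Difference LHS − RHS = - 2 e^{2 x} ≠ 0, so u is not a solution.

Answer: No, the LHS evaluates to \left(e^{x} - \frac{2}{3}\right) e^{x}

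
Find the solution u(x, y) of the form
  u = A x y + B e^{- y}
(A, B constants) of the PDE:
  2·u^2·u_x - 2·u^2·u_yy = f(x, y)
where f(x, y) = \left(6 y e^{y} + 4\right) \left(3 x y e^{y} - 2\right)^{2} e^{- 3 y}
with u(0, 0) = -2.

Substitute the ansatz u = A x y + B e^{- y} into the left-hand side.
Derivatives of the ansatz:
  u_x = A y
  u_yy = B e^{- y}
Term by term:
  2·u^2·u_x = 2 A^{3} x^{2} y^{3} + 4 A^{2} B x y^{2} e^{- y} + 2 A B^{2} y e^{- 2 y}
  -2·u^2·u_yy = - 2 A^{2} B x^{2} y^{2} e^{- y} - 4 A B^{2} x y e^{- 2 y} - 2 B^{3} e^{- 3 y}
So the left-hand side equals
  2 A^{3} x^{2} y^{3} - 2 A^{2} B x^{2} y^{2} e^{- y} + 4 A^{2} B x y^{2} e^{- y} - 4 A B^{2} x y e^{- 2 y} + 2 A B^{2} y e^{- 2 y} - 2 B^{3} e^{- 3 y}
This must equal f(x, y) identically; expanded, f = 54 x^{2} y^{3} + 36 x^{2} y^{2} e^{- y} - 72 x y^{2} e^{- y} - 48 x y e^{- 2 y} + 24 y e^{- 2 y} + 16 e^{- 3 y}.
Matching coefficients of the independent functions:
  [x^{2} y^{3}]:  2 A^{3} = 54
  [y e^{- 2 y}]:  2 A B^{2} = 24
  [x y e^{- 2 y}]:  - 4 A B^{2} = -48
  [x y^{2} e^{- y}]:  4 A^{2} B = -72
  [x^{2} y^{2} e^{- y}]:  - 2 A^{2} B = 36
  [e^{- 3 y}]:  - 2 B^{3} = 16
Solving: A = 3, B = -2.
Check against the point condition:
  u(0, 0) = -2  ⟹  B = -2  ✓
Hence u(x, y) = 3 x y - 2 e^{- y}.

Answer: u(x, y) = 3 x y - 2 e^{- y}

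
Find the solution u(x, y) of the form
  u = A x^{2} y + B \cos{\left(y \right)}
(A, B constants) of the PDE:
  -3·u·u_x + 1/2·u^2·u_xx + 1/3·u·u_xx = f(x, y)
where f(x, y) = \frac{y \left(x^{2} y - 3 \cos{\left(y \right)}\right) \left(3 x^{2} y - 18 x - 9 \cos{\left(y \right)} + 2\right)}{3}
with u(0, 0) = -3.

Answer: u(x, y) = x^{2} y - 3 \cos{\left(y \right)}

Derivation:
Substitute the ansatz u = A x^{2} y + B \cos{\left(y \right)} into the left-hand side.
Derivatives of the ansatz:
  u_x = 2 A x y
  u_xx = 2 A y
Term by term:
  -3·u·u_x = - 6 A^{2} x^{3} y^{2} - 6 A B x y \cos{\left(y \right)}
  1/2·u^2·u_xx = A^{3} x^{4} y^{3} + 2 A^{2} B x^{2} y^{2} \cos{\left(y \right)} + A B^{2} y \cos^{2}{\left(y \right)}
  1/3·u·u_xx = \frac{2 A^{2} x^{2} y^{2}}{3} + \frac{2 A B y \cos{\left(y \right)}}{3}
So the left-hand side equals
  A^{3} x^{4} y^{3} + 2 A^{2} B x^{2} y^{2} \cos{\left(y \right)} - 6 A^{2} x^{3} y^{2} + \frac{2 A^{2} x^{2} y^{2}}{3} + A B^{2} y \cos^{2}{\left(y \right)} - 6 A B x y \cos{\left(y \right)} + \frac{2 A B y \cos{\left(y \right)}}{3}
This must equal f(x, y) identically; expanded, f = x^{4} y^{3} - 6 x^{3} y^{2} - 6 x^{2} y^{2} \cos{\left(y \right)} + \frac{2 x^{2} y^{2}}{3} + 18 x y \cos{\left(y \right)} + 9 y \cos^{2}{\left(y \right)} - 2 y \cos{\left(y \right)}.
Matching coefficients of the independent functions:
  [x^{2} y^{2}]:  \frac{2 A^{2}}{3} = \frac{2}{3}
  [x^{3} y^{2}]:  - 6 A^{2} = -6
  [x^{4} y^{3}]:  A^{3} = 1
  [y \cos{\left(y \right)}]:  \frac{2 A B}{3} = -2
  [y \cos^{2}{\left(y \right)}]:  A B^{2} = 9
  [x y \cos{\left(y \right)}]:  - 6 A B = 18
  [x^{2} y^{2} \cos{\left(y \right)}]:  2 A^{2} B = -6
Solving: A = 1, B = -3.
Check against the point condition:
  u(0, 0) = -3  ⟹  B = -3  ✓
Hence u(x, y) = x^{2} y - 3 \cos{\left(y \right)}.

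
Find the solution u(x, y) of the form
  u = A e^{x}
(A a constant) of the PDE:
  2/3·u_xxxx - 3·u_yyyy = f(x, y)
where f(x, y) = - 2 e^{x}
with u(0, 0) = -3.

Substitute the ansatz u = A e^{x} into the left-hand side.
Derivatives of the ansatz:
  u_xxxx = A e^{x}
  u_yyyy = 0
Term by term:
  2/3·u_xxxx = \frac{2 A e^{x}}{3}
  -3·u_yyyy = 0
So the left-hand side equals
  \frac{2 A e^{x}}{3}
This must equal f(x, y) = - 2 e^{x} identically.
Matching coefficients of the independent functions:
  [e^{x}]:  \frac{2 A}{3} = -2
Solving: A = -3.
Check against the point condition:
  u(0, 0) = -3  ⟹  A = -3  ✓
Hence u(x, y) = - 3 e^{x}.

Answer: u(x, y) = - 3 e^{x}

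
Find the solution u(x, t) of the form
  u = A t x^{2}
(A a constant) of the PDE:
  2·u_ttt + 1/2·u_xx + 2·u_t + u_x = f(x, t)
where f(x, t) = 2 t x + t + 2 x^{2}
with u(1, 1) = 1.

Substitute the ansatz u = A t x^{2} into the left-hand side.
Derivatives of the ansatz:
  u_ttt = 0
  u_xx = 2 A t
  u_t = A x^{2}
  u_x = 2 A t x
Term by term:
  2·u_ttt = 0
  1/2·u_xx = A t
  2·u_t = 2 A x^{2}
  u_x = 2 A t x
So the left-hand side equals
  2 A t x + A t + 2 A x^{2}
This must equal f(x, t) = 2 t x + t + 2 x^{2} identically.
Matching coefficients of the independent functions:
  [t]:  A = 1
  [x^{2}, t x]:  2 A = 2
Solving: A = 1.
Check against the point condition:
  u(1, 1) = 1  ⟹  A = 1  ✓
Hence u(x, t) = t x^{2}.

Answer: u(x, t) = t x^{2}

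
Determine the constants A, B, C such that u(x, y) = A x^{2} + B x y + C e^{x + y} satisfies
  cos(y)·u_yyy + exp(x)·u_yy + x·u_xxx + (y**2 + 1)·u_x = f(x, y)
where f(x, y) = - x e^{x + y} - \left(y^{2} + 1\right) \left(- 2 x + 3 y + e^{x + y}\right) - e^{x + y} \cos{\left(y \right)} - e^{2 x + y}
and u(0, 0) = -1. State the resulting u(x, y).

Answer: u(x, y) = x^{2} - 3 x y - e^{x + y}

Derivation:
Substitute the ansatz u = A x^{2} + B x y + C e^{x + y} into the left-hand side.
Derivatives of the ansatz:
  u_yyy = C e^{x} e^{y}
  u_yy = C e^{x} e^{y}
  u_xxx = C e^{x} e^{y}
  u_x = 2 A x + B y + C e^{x} e^{y}
Term by term:
  cos(y)·u_yyy = C e^{x} e^{y} \cos{\left(y \right)}
  exp(x)·u_yy = C e^{2 x} e^{y}
  x·u_xxx = C x e^{x} e^{y}
  (y**2 + 1)·u_x = 2 A x y^{2} + 2 A x + B y^{3} + B y + C y^{2} e^{x} e^{y} + C e^{x} e^{y}
So the left-hand side equals
  2 A x y^{2} + 2 A x + B y^{3} + B y + C x e^{x} e^{y} + C y^{2} e^{x} e^{y} + C e^{2 x} e^{y} + C e^{x} e^{y} \cos{\left(y \right)} + C e^{x} e^{y}
This must equal f(x, y) identically; expanded, f = 2 x y^{2} - x e^{x} e^{y} + 2 x - 3 y^{3} - y^{2} e^{x} e^{y} - 3 y - e^{2 x} e^{y} - e^{x} e^{y} \cos{\left(y \right)} - e^{x} e^{y}.
Matching coefficients of the independent functions:
  [x, x y^{2}]:  2 A = 2
  [y, y^{3}]:  B = -3
  [e^{x} e^{y}, e^{2 x} e^{y}, x e^{x} e^{y}, y^{2} e^{x} e^{y}, …]:  C = -1
Solving: A = 1, B = -3, C = -1.
Check against the point condition:
  u(0, 0) = -1  ⟹  C = -1  ✓
Hence u(x, y) = x^{2} - 3 x y - e^{x + y}.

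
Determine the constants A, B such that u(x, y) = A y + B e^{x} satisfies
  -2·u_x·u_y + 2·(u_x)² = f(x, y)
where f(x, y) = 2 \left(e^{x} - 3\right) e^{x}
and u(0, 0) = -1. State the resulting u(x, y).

Substitute the ansatz u = A y + B e^{x} into the left-hand side.
Derivatives of the ansatz:
  u_x = B e^{x}
  u_y = A
Term by term:
  -2·u_x·u_y = - 2 A B e^{x}
  2·(u_x)² = 2 B^{2} e^{2 x}
So the left-hand side equals
  - 2 A B e^{x} + 2 B^{2} e^{2 x}
This must equal f(x, y) = 2 \left(e^{x} - 3\right) e^{x} identically.
Matching coefficients of the independent functions:
  [e^{x}]:  - 2 A B = -6
  [e^{2 x}]:  2 B^{2} = 2
These equations allow (A, B) = (-3, -1) or (3, 1).
Impose the point condition(s):
  u(0, 0) = -1  ⟹  B = -1
Only A = -3, B = -1 satisfies everything.
Hence u(x, y) = - 3 y - e^{x}.

Answer: u(x, y) = - 3 y - e^{x}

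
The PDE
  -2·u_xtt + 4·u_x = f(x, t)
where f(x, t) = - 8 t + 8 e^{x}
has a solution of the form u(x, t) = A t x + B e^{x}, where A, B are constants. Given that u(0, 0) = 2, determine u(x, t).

Answer: u(x, t) = - 2 t x + 2 e^{x}

Derivation:
Substitute the ansatz u = A t x + B e^{x} into the left-hand side.
Derivatives of the ansatz:
  u_xtt = 0
  u_x = A t + B e^{x}
Term by term:
  -2·u_xtt = 0
  4·u_x = 4 A t + 4 B e^{x}
So the left-hand side equals
  4 A t + 4 B e^{x}
This must equal f(x, t) = - 8 t + 8 e^{x} identically.
Matching coefficients of the independent functions:
  [t]:  4 A = -8
  [e^{x}]:  4 B = 8
Solving: A = -2, B = 2.
Check against the point condition:
  u(0, 0) = 2  ⟹  B = 2  ✓
Hence u(x, t) = - 2 t x + 2 e^{x}.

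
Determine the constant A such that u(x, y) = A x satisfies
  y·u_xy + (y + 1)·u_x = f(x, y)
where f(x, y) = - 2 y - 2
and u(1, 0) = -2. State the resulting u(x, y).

Substitute the ansatz u = A x into the left-hand side.
Derivatives of the ansatz:
  u_xy = 0
  u_x = A
Term by term:
  y·u_xy = 0
  (y + 1)·u_x = A y + A
So the left-hand side equals
  A y + A
This must equal f(x, y) = - 2 y - 2 identically.
Matching coefficients of the independent functions:
  [constant term, y]:  A = -2
Solving: A = -2.
Check against the point condition:
  u(1, 0) = -2  ⟹  A = -2  ✓
Hence u(x, y) = - 2 x.

Answer: u(x, y) = - 2 x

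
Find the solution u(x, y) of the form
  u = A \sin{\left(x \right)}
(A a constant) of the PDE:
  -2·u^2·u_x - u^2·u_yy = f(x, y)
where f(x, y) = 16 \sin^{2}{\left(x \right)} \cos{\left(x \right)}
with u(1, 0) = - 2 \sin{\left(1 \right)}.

Substitute the ansatz u = A \sin{\left(x \right)} into the left-hand side.
Derivatives of the ansatz:
  u_x = A \cos{\left(x \right)}
  u_yy = 0
Term by term:
  -2·u^2·u_x = - 2 A^{3} \sin^{2}{\left(x \right)} \cos{\left(x \right)}
  -u^2·u_yy = 0
So the left-hand side equals
  - 2 A^{3} \sin^{2}{\left(x \right)} \cos{\left(x \right)}
This must equal f(x, y) = 16 \sin^{2}{\left(x \right)} \cos{\left(x \right)} identically.
Matching coefficients of the independent functions:
  [\sin^{2}{\left(x \right)} \cos{\left(x \right)}]:  - 2 A^{3} = 16
Solving: A = -2.
Check against the point condition:
  u(1, 0) = - 2 \sin{\left(1 \right)}  ⟹  A \sin{\left(1 \right)} = - 2 \sin{\left(1 \right)}  ✓
Hence u(x, y) = - 2 \sin{\left(x \right)}.

Answer: u(x, y) = - 2 \sin{\left(x \right)}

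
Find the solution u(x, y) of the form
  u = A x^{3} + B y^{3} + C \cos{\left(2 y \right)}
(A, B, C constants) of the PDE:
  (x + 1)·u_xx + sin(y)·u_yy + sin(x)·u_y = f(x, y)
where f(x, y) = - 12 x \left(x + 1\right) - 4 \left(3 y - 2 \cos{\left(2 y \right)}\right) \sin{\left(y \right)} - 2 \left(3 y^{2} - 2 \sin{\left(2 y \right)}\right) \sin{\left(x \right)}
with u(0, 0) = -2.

Answer: u(x, y) = - 2 x^{3} - 2 y^{3} - 2 \cos{\left(2 y \right)}

Derivation:
Substitute the ansatz u = A x^{3} + B y^{3} + C \cos{\left(2 y \right)} into the left-hand side.
Derivatives of the ansatz:
  u_xx = 6 A x
  u_yy = 6 B y - 4 C \cos{\left(2 y \right)}
  u_y = 3 B y^{2} - 2 C \sin{\left(2 y \right)}
Term by term:
  (x + 1)·u_xx = 6 A x^{2} + 6 A x
  sin(y)·u_yy = 6 B y \sin{\left(y \right)} - 4 C \sin{\left(y \right)} \cos{\left(2 y \right)}
  sin(x)·u_y = 3 B y^{2} \sin{\left(x \right)} - 2 C \sin{\left(x \right)} \sin{\left(2 y \right)}
So the left-hand side equals
  6 A x^{2} + 6 A x + 3 B y^{2} \sin{\left(x \right)} + 6 B y \sin{\left(y \right)} - 2 C \sin{\left(x \right)} \sin{\left(2 y \right)} - 4 C \sin{\left(y \right)} \cos{\left(2 y \right)}
This must equal f(x, y) identically; expanded, f = - 12 x^{2} - 12 x - 6 y^{2} \sin{\left(x \right)} - 12 y \sin{\left(y \right)} + 4 \sin{\left(x \right)} \sin{\left(2 y \right)} + 8 \sin{\left(y \right)} \cos{\left(2 y \right)}.
Matching coefficients of the independent functions:
  [x, x^{2}]:  6 A = -12
  [y \sin{\left(y \right)}]:  6 B = -12
  [y^{2} \sin{\left(x \right)}]:  3 B = -6
  [\sin{\left(x \right)} \sin{\left(2 y \right)}]:  - 2 C = 4
  [\sin{\left(y \right)} \cos{\left(2 y \right)}]:  - 4 C = 8
Solving: A = -2, B = -2, C = -2.
Check against the point condition:
  u(0, 0) = -2  ⟹  C = -2  ✓
Hence u(x, y) = - 2 x^{3} - 2 y^{3} - 2 \cos{\left(2 y \right)}.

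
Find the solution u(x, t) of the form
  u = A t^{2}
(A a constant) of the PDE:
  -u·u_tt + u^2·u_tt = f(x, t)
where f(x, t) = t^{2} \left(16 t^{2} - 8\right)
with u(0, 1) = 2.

Answer: u(x, t) = 2 t^{2}

Derivation:
Substitute the ansatz u = A t^{2} into the left-hand side.
Derivatives of the ansatz:
  u_tt = 2 A
Term by term:
  -u·u_tt = - 2 A^{2} t^{2}
  u^2·u_tt = 2 A^{3} t^{4}
So the left-hand side equals
  2 A^{3} t^{4} - 2 A^{2} t^{2}
This must equal f(x, t) identically; expanded, f = 16 t^{4} - 8 t^{2}.
Matching coefficients of the independent functions:
  [t^{2}]:  - 2 A^{2} = -8
  [t^{4}]:  2 A^{3} = 16
Solving: A = 2.
Check against the point condition:
  u(0, 1) = 2  ⟹  A = 2  ✓
Hence u(x, t) = 2 t^{2}.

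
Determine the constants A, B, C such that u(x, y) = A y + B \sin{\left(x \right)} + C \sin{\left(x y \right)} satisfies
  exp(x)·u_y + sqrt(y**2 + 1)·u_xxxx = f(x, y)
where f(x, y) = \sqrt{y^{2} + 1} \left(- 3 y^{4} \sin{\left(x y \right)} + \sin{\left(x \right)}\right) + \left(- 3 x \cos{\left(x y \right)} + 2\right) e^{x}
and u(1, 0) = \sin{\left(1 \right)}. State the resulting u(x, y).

Substitute the ansatz u = A y + B \sin{\left(x \right)} + C \sin{\left(x y \right)} into the left-hand side.
Derivatives of the ansatz:
  u_y = A + C x \cos{\left(x y \right)}
  u_xxxx = B \sin{\left(x \right)} + C y^{4} \sin{\left(x y \right)}
Term by term:
  exp(x)·u_y = A e^{x} + C x e^{x} \cos{\left(x y \right)}
  sqrt(y**2 + 1)·u_xxxx = B \sqrt{y^{2} + 1} \sin{\left(x \right)} + C y^{4} \sqrt{y^{2} + 1} \sin{\left(x y \right)}
So the left-hand side equals
  A e^{x} + B \sqrt{y^{2} + 1} \sin{\left(x \right)} + C x e^{x} \cos{\left(x y \right)} + C y^{4} \sqrt{y^{2} + 1} \sin{\left(x y \right)}
This must equal f(x, y) identically; expanded, f = - 3 x e^{x} \cos{\left(x y \right)} - 3 y^{4} \sqrt{y^{2} + 1} \sin{\left(x y \right)} + \sqrt{y^{2} + 1} \sin{\left(x \right)} + 2 e^{x}.
Matching coefficients of the independent functions:
  [\sqrt{y^{2} + 1} \sin{\left(x \right)}]:  B = 1
  [x e^{x} \cos{\left(x y \right)}, y^{4} \sqrt{y^{2} + 1} \sin{\left(x y \right)}]:  C = -3
  [e^{x}]:  A = 2
Solving: A = 2, B = 1, C = -3.
Check against the point condition:
  u(1, 0) = \sin{\left(1 \right)}  ⟹  B \sin{\left(1 \right)} = \sin{\left(1 \right)}  ✓
Hence u(x, y) = 2 y + \sin{\left(x \right)} - 3 \sin{\left(x y \right)}.

Answer: u(x, y) = 2 y + \sin{\left(x \right)} - 3 \sin{\left(x y \right)}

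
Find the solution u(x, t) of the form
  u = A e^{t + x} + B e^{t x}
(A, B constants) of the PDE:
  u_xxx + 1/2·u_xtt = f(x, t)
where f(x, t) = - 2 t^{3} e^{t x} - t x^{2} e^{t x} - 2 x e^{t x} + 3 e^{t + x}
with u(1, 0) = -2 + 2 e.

Substitute the ansatz u = A e^{t + x} + B e^{t x} into the left-hand side.
Derivatives of the ansatz:
  u_xxx = A e^{t} e^{x} + B t^{3} e^{t x}
  u_xtt = A e^{t} e^{x} + B t x^{2} e^{t x} + 2 B x e^{t x}
Term by term:
  u_xxx = A e^{t} e^{x} + B t^{3} e^{t x}
  1/2·u_xtt = \frac{A e^{t} e^{x}}{2} + \frac{B t x^{2} e^{t x}}{2} + B x e^{t x}
So the left-hand side equals
  \frac{3 A e^{t} e^{x}}{2} + B t^{3} e^{t x} + \frac{B t x^{2} e^{t x}}{2} + B x e^{t x}
This must equal f(x, t) identically; expanded, f = - 2 t^{3} e^{t x} - t x^{2} e^{t x} - 2 x e^{t x} + 3 e^{t} e^{x}.
Matching coefficients of the independent functions:
  [t^{3} e^{t x}, x e^{t x}]:  B = -2
  [e^{t} e^{x}]:  \frac{3 A}{2} = 3
  [t x^{2} e^{t x}]:  \frac{B}{2} = -1
Solving: A = 2, B = -2.
Check against the point condition:
  u(1, 0) = -2 + 2 e  ⟹  e A + B = -2 + 2 e  ✓
Hence u(x, t) = - 2 e^{t x} + 2 e^{t + x}.

Answer: u(x, t) = - 2 e^{t x} + 2 e^{t + x}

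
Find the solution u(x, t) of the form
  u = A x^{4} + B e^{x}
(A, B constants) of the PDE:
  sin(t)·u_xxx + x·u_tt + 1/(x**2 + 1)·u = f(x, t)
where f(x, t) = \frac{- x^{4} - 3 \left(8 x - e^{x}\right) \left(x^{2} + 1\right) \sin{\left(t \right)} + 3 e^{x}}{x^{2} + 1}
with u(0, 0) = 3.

Substitute the ansatz u = A x^{4} + B e^{x} into the left-hand side.
Derivatives of the ansatz:
  u_xxx = 24 A x + B e^{x}
  u_tt = 0
Term by term:
  sin(t)·u_xxx = 24 A x \sin{\left(t \right)} + B e^{x} \sin{\left(t \right)}
  x·u_tt = 0
  1/(x**2 + 1)·u = \frac{A x^{4}}{x^{2} + 1} + \frac{B e^{x}}{x^{2} + 1}
So the left-hand side equals
  \frac{A x^{4}}{x^{2} + 1} + 24 A x \sin{\left(t \right)} + B e^{x} \sin{\left(t \right)} + \frac{B e^{x}}{x^{2} + 1}
This must equal f(x, t) identically; expanded, f = - \frac{x^{4}}{x^{2} + 1} - 24 x \sin{\left(t \right)} + 3 e^{x} \sin{\left(t \right)} + \frac{3 e^{x}}{x^{2} + 1}.
Matching coefficients of the independent functions:
  [x \sin{\left(t \right)}]:  24 A = -24
  [\frac{x^{4}}{x^{2} + 1}]:  A = -1
  [\frac{e^{x}}{x^{2} + 1}, e^{x} \sin{\left(t \right)}]:  B = 3
Solving: A = -1, B = 3.
Check against the point condition:
  u(0, 0) = 3  ⟹  B = 3  ✓
Hence u(x, t) = - x^{4} + 3 e^{x}.

Answer: u(x, t) = - x^{4} + 3 e^{x}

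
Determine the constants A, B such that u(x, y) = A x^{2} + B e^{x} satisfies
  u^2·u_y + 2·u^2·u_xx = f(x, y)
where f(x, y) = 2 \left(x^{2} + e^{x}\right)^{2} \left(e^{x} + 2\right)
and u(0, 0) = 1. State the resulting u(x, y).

Answer: u(x, y) = x^{2} + e^{x}

Derivation:
Substitute the ansatz u = A x^{2} + B e^{x} into the left-hand side.
Derivatives of the ansatz:
  u_y = 0
  u_xx = 2 A + B e^{x}
Term by term:
  u^2·u_y = 0
  2·u^2·u_xx = 4 A^{3} x^{4} + 2 A^{2} B x^{4} e^{x} + 8 A^{2} B x^{2} e^{x} + 4 A B^{2} x^{2} e^{2 x} + 4 A B^{2} e^{2 x} + 2 B^{3} e^{3 x}
So the left-hand side equals
  4 A^{3} x^{4} + 2 A^{2} B x^{4} e^{x} + 8 A^{2} B x^{2} e^{x} + 4 A B^{2} x^{2} e^{2 x} + 4 A B^{2} e^{2 x} + 2 B^{3} e^{3 x}
This must equal f(x, y) identically; expanded, f = 2 x^{4} e^{x} + 4 x^{4} + 4 x^{2} e^{2 x} + 8 x^{2} e^{x} + 2 e^{3 x} + 4 e^{2 x}.
Matching coefficients of the independent functions:
  [x^{4}]:  4 A^{3} = 4
  [x^{2} e^{x}]:  8 A^{2} B = 8
  [x^{2} e^{2 x}, e^{2 x}]:  4 A B^{2} = 4
  [x^{4} e^{x}]:  2 A^{2} B = 2
  [e^{3 x}]:  2 B^{3} = 2
Solving: A = 1, B = 1.
Check against the point condition:
  u(0, 0) = 1  ⟹  B = 1  ✓
Hence u(x, y) = x^{2} + e^{x}.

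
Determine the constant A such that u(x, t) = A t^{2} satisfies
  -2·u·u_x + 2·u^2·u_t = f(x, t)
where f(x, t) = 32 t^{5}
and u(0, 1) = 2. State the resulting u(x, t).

Answer: u(x, t) = 2 t^{2}

Derivation:
Substitute the ansatz u = A t^{2} into the left-hand side.
Derivatives of the ansatz:
  u_x = 0
  u_t = 2 A t
Term by term:
  -2·u·u_x = 0
  2·u^2·u_t = 4 A^{3} t^{5}
So the left-hand side equals
  4 A^{3} t^{5}
This must equal f(x, t) = 32 t^{5} identically.
Matching coefficients of the independent functions:
  [t^{5}]:  4 A^{3} = 32
Solving: A = 2.
Check against the point condition:
  u(0, 1) = 2  ⟹  A = 2  ✓
Hence u(x, t) = 2 t^{2}.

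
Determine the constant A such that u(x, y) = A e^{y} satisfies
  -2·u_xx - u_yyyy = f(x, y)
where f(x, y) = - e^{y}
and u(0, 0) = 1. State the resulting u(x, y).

Substitute the ansatz u = A e^{y} into the left-hand side.
Derivatives of the ansatz:
  u_xx = 0
  u_yyyy = A e^{y}
Term by term:
  -2·u_xx = 0
  -u_yyyy = - A e^{y}
So the left-hand side equals
  - A e^{y}
This must equal f(x, y) = - e^{y} identically.
Matching coefficients of the independent functions:
  [e^{y}]:  - A = -1
Solving: A = 1.
Check against the point condition:
  u(0, 0) = 1  ⟹  A = 1  ✓
Hence u(x, y) = e^{y}.

Answer: u(x, y) = e^{y}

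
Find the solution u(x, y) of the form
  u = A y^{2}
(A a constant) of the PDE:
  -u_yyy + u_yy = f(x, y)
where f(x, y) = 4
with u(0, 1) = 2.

Substitute the ansatz u = A y^{2} into the left-hand side.
Derivatives of the ansatz:
  u_yyy = 0
  u_yy = 2 A
Term by term:
  -u_yyy = 0
  u_yy = 2 A
So the left-hand side equals
  2 A
This must equal f(x, y) = 4 identically.
Matching coefficients of the independent functions:
  [constant term]:  2 A = 4
Solving: A = 2.
Check against the point condition:
  u(0, 1) = 2  ⟹  A = 2  ✓
Hence u(x, y) = 2 y^{2}.

Answer: u(x, y) = 2 y^{2}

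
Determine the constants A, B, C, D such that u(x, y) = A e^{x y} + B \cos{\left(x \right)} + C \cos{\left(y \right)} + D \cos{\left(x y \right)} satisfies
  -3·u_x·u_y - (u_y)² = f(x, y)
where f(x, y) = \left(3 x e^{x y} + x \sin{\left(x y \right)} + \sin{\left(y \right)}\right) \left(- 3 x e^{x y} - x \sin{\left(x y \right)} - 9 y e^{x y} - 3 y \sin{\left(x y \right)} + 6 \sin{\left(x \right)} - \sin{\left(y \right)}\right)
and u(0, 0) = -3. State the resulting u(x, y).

Answer: u(x, y) = - 3 e^{x y} - 2 \cos{\left(x \right)} + \cos{\left(y \right)} + \cos{\left(x y \right)}

Derivation:
Substitute the ansatz u = A e^{x y} + B \cos{\left(x \right)} + C \cos{\left(y \right)} + D \cos{\left(x y \right)} into the left-hand side.
Derivatives of the ansatz:
  u_x = A y e^{x y} - B \sin{\left(x \right)} - D y \sin{\left(x y \right)}
  u_y = A x e^{x y} - C \sin{\left(y \right)} - D x \sin{\left(x y \right)}
Term by term:
  -3·u_x·u_y = - 3 A^{2} x y e^{2 x y} + 3 A B x e^{x y} \sin{\left(x \right)} + 3 A C y e^{x y} \sin{\left(y \right)} + 6 A D x y e^{x y} \sin{\left(x y \right)} - 3 B C \sin{\left(x \right)} \sin{\left(y \right)} - 3 B D x \sin{\left(x \right)} \sin{\left(x y \right)} - 3 C D y \sin{\left(y \right)} \sin{\left(x y \right)} - 3 D^{2} x y \sin^{2}{\left(x y \right)}
  -(u_y)² = - A^{2} x^{2} e^{2 x y} + 2 A C x e^{x y} \sin{\left(y \right)} + 2 A D x^{2} e^{x y} \sin{\left(x y \right)} - C^{2} \sin^{2}{\left(y \right)} - 2 C D x \sin{\left(y \right)} \sin{\left(x y \right)} - D^{2} x^{2} \sin^{2}{\left(x y \right)}
So the left-hand side equals
  - A^{2} x^{2} e^{2 x y} - 3 A^{2} x y e^{2 x y} + 3 A B x e^{x y} \sin{\left(x \right)} + 2 A C x e^{x y} \sin{\left(y \right)} + 3 A C y e^{x y} \sin{\left(y \right)} + 2 A D x^{2} e^{x y} \sin{\left(x y \right)} + 6 A D x y e^{x y} \sin{\left(x y \right)} - 3 B C \sin{\left(x \right)} \sin{\left(y \right)} - 3 B D x \sin{\left(x \right)} \sin{\left(x y \right)} - C^{2} \sin^{2}{\left(y \right)} - 2 C D x \sin{\left(y \right)} \sin{\left(x y \right)} - 3 C D y \sin{\left(y \right)} \sin{\left(x y \right)} - D^{2} x^{2} \sin^{2}{\left(x y \right)} - 3 D^{2} x y \sin^{2}{\left(x y \right)}
This must equal f(x, y) identically; expanded, f = - 9 x^{2} e^{2 x y} - 6 x^{2} e^{x y} \sin{\left(x y \right)} - x^{2} \sin^{2}{\left(x y \right)} - 27 x y e^{2 x y} - 18 x y e^{x y} \sin{\left(x y \right)} - 3 x y \sin^{2}{\left(x y \right)} + 18 x e^{x y} \sin{\left(x \right)} - 6 x e^{x y} \sin{\left(y \right)} + 6 x \sin{\left(x \right)} \sin{\left(x y \right)} - 2 x \sin{\left(y \right)} \sin{\left(x y \right)} - 9 y e^{x y} \sin{\left(y \right)} - 3 y \sin{\left(y \right)} \sin{\left(x y \right)} + 6 \sin{\left(x \right)} \sin{\left(y \right)} - \sin^{2}{\left(y \right)}.
Matching coefficients of the independent functions:
  [x^{2} e^{2 x y}]:  - A^{2} = -9
  [x^{2} \sin^{2}{\left(x y \right)}]:  - D^{2} = -1
  [\sin{\left(x \right)} \sin{\left(y \right)}]:  - 3 B C = 6
  [x y e^{2 x y}]:  - 3 A^{2} = -27
  [x y \sin^{2}{\left(x y \right)}]:  - 3 D^{2} = -3
  [x e^{x y} \sin{\left(x \right)}]:  3 A B = 18
  [x e^{x y} \sin{\left(y \right)}]:  2 A C = -6
  [x \sin{\left(x \right)} \sin{\left(x y \right)}]:  - 3 B D = 6
  [x \sin{\left(y \right)} \sin{\left(x y \right)}]:  - 2 C D = -2
  [x^{2} e^{x y} \sin{\left(x y \right)}]:  2 A D = -6
  [y e^{x y} \sin{\left(y \right)}]:  3 A C = -9
  [y \sin{\left(y \right)} \sin{\left(x y \right)}]:  - 3 C D = -3
  [x y e^{x y} \sin{\left(x y \right)}]:  6 A D = -18
  [\sin^{2}{\left(y \right)}]:  - C^{2} = -1
These equations allow (A, B, C, D) = (-3, -2, 1, 1) or (3, 2, -1, -1).
Impose the point condition(s):
  u(0, 0) = -3  ⟹  A + B + C + D = -3
Only A = -3, B = -2, C = 1, D = 1 satisfies everything.
Hence u(x, y) = - 3 e^{x y} - 2 \cos{\left(x \right)} + \cos{\left(y \right)} + \cos{\left(x y \right)}.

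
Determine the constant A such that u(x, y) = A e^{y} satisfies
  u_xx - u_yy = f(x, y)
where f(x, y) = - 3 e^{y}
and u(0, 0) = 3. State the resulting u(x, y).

Answer: u(x, y) = 3 e^{y}

Derivation:
Substitute the ansatz u = A e^{y} into the left-hand side.
Derivatives of the ansatz:
  u_xx = 0
  u_yy = A e^{y}
Term by term:
  u_xx = 0
  -u_yy = - A e^{y}
So the left-hand side equals
  - A e^{y}
This must equal f(x, y) = - 3 e^{y} identically.
Matching coefficients of the independent functions:
  [e^{y}]:  - A = -3
Solving: A = 3.
Check against the point condition:
  u(0, 0) = 3  ⟹  A = 3  ✓
Hence u(x, y) = 3 e^{y}.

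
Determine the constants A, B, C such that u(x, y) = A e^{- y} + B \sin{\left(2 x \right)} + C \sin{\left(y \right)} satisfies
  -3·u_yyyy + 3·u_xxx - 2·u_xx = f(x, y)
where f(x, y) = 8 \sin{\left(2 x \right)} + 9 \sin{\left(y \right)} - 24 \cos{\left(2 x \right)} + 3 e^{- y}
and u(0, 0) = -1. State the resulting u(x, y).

Substitute the ansatz u = A e^{- y} + B \sin{\left(2 x \right)} + C \sin{\left(y \right)} into the left-hand side.
Derivatives of the ansatz:
  u_yyyy = A e^{- y} + C \sin{\left(y \right)}
  u_xxx = - 8 B \cos{\left(2 x \right)}
  u_xx = - 4 B \sin{\left(2 x \right)}
Term by term:
  -3·u_yyyy = - 3 A e^{- y} - 3 C \sin{\left(y \right)}
  3·u_xxx = - 24 B \cos{\left(2 x \right)}
  -2·u_xx = 8 B \sin{\left(2 x \right)}
So the left-hand side equals
  - 3 A e^{- y} + 8 B \sin{\left(2 x \right)} - 24 B \cos{\left(2 x \right)} - 3 C \sin{\left(y \right)}
This must equal f(x, y) = 8 \sin{\left(2 x \right)} + 9 \sin{\left(y \right)} - 24 \cos{\left(2 x \right)} + 3 e^{- y} identically.
Matching coefficients of the independent functions:
  [e^{- y}]:  - 3 A = 3
  [\sin{\left(2 x \right)}]:  8 B = 8
  [\sin{\left(y \right)}]:  - 3 C = 9
  [\cos{\left(2 x \right)}]:  - 24 B = -24
Solving: A = -1, B = 1, C = -3.
Check against the point condition:
  u(0, 0) = -1  ⟹  A = -1  ✓
Hence u(x, y) = \sin{\left(2 x \right)} - 3 \sin{\left(y \right)} - e^{- y}.

Answer: u(x, y) = \sin{\left(2 x \right)} - 3 \sin{\left(y \right)} - e^{- y}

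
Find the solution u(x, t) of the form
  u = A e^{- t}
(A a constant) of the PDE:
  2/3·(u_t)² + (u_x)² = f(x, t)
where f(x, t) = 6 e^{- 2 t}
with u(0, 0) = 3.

Substitute the ansatz u = A e^{- t} into the left-hand side.
Derivatives of the ansatz:
  u_t = - A e^{- t}
  u_x = 0
Term by term:
  2/3·(u_t)² = \frac{2 A^{2} e^{- 2 t}}{3}
  (u_x)² = 0
So the left-hand side equals
  \frac{2 A^{2} e^{- 2 t}}{3}
This must equal f(x, t) = 6 e^{- 2 t} identically.
Matching coefficients of the independent functions:
  [e^{- 2 t}]:  \frac{2 A^{2}}{3} = 6
These equations allow (A) = (-3) or (3).
Impose the point condition(s):
  u(0, 0) = 3  ⟹  A = 3
Only A = 3 satisfies everything.
Hence u(x, t) = 3 e^{- t}.

Answer: u(x, t) = 3 e^{- t}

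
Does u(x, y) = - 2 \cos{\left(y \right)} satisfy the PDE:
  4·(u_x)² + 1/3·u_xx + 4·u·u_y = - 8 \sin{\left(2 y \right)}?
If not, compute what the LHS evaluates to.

Answer: Yes

Derivation:
Evaluate each term of the left-hand side for u = - 2 \cos{\left(y \right)}.
Derivatives:
  u_x = 0
  u_xx = 0
  u_y = 2 \sin{\left(y \right)}
Terms:
  4·(u_x)² = 0
  1/3·u_xx = 0
  4·u·u_y = - 8 \sin{\left(2 y \right)}
Sum: LHS = - 8 \sin{\left(2 y \right)}
This is exactly the given right-hand side, so u is a solution.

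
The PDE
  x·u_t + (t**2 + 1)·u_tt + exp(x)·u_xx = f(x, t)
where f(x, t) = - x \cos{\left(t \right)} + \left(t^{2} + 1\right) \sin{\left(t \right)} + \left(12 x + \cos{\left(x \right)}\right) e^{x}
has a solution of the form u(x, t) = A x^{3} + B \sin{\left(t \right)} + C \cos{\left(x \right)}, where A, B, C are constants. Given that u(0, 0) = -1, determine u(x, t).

Substitute the ansatz u = A x^{3} + B \sin{\left(t \right)} + C \cos{\left(x \right)} into the left-hand side.
Derivatives of the ansatz:
  u_t = B \cos{\left(t \right)}
  u_tt = - B \sin{\left(t \right)}
  u_xx = 6 A x - C \cos{\left(x \right)}
Term by term:
  x·u_t = B x \cos{\left(t \right)}
  (t**2 + 1)·u_tt = - B t^{2} \sin{\left(t \right)} - B \sin{\left(t \right)}
  exp(x)·u_xx = 6 A x e^{x} - C e^{x} \cos{\left(x \right)}
So the left-hand side equals
  6 A x e^{x} - B t^{2} \sin{\left(t \right)} + B x \cos{\left(t \right)} - B \sin{\left(t \right)} - C e^{x} \cos{\left(x \right)}
This must equal f(x, t) identically; expanded, f = t^{2} \sin{\left(t \right)} + 12 x e^{x} - x \cos{\left(t \right)} + e^{x} \cos{\left(x \right)} + \sin{\left(t \right)}.
Matching coefficients of the independent functions:
  [t^{2} \sin{\left(t \right)}, \sin{\left(t \right)}]:  - B = 1
  [x e^{x}]:  6 A = 12
  [x \cos{\left(t \right)}]:  B = -1
  [e^{x} \cos{\left(x \right)}]:  - C = 1
Solving: A = 2, B = -1, C = -1.
Check against the point condition:
  u(0, 0) = -1  ⟹  C = -1  ✓
Hence u(x, t) = 2 x^{3} - \sin{\left(t \right)} - \cos{\left(x \right)}.

Answer: u(x, t) = 2 x^{3} - \sin{\left(t \right)} - \cos{\left(x \right)}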